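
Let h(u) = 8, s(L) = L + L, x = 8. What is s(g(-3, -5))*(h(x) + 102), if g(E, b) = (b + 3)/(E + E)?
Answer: 220/3 ≈ 73.333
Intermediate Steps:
g(E, b) = (3 + b)/(2*E) (g(E, b) = (3 + b)/((2*E)) = (3 + b)*(1/(2*E)) = (3 + b)/(2*E))
s(L) = 2*L
s(g(-3, -5))*(h(x) + 102) = (2*((½)*(3 - 5)/(-3)))*(8 + 102) = (2*((½)*(-⅓)*(-2)))*110 = (2*(⅓))*110 = (⅔)*110 = 220/3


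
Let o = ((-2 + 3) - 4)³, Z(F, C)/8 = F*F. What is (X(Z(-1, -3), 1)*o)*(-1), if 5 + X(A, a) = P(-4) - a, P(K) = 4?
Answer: -54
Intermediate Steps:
Z(F, C) = 8*F² (Z(F, C) = 8*(F*F) = 8*F²)
X(A, a) = -1 - a (X(A, a) = -5 + (4 - a) = -1 - a)
o = -27 (o = (1 - 4)³ = (-3)³ = -27)
(X(Z(-1, -3), 1)*o)*(-1) = ((-1 - 1*1)*(-27))*(-1) = ((-1 - 1)*(-27))*(-1) = -2*(-27)*(-1) = 54*(-1) = -54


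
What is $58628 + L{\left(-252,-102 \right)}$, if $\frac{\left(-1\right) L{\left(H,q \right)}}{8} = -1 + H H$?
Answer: $-449396$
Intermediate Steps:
$L{\left(H,q \right)} = 8 - 8 H^{2}$ ($L{\left(H,q \right)} = - 8 \left(-1 + H H\right) = - 8 \left(-1 + H^{2}\right) = 8 - 8 H^{2}$)
$58628 + L{\left(-252,-102 \right)} = 58628 + \left(8 - 8 \left(-252\right)^{2}\right) = 58628 + \left(8 - 508032\right) = 58628 - 508024 = -449396$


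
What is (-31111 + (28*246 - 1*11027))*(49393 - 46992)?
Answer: -84635250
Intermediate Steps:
(-31111 + (28*246 - 1*11027))*(49393 - 46992) = (-31111 + (6888 - 11027))*2401 = (-31111 - 4139)*2401 = -35250*2401 = -84635250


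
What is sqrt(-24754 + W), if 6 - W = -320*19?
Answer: 2*I*sqrt(4667) ≈ 136.63*I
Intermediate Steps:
W = 6086 (W = 6 - (-320)*19 = 6 - 1*(-6080) = 6 + 6080 = 6086)
sqrt(-24754 + W) = sqrt(-24754 + 6086) = sqrt(-18668) = 2*I*sqrt(4667)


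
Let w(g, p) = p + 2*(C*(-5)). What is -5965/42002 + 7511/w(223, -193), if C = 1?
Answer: -1560039/42002 ≈ -37.142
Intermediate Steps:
w(g, p) = -10 + p (w(g, p) = p + 2*(1*(-5)) = p + 2*(-5) = p - 10 = -10 + p)
-5965/42002 + 7511/w(223, -193) = -5965/42002 + 7511/(-10 - 193) = -5965*1/42002 + 7511/(-203) = -5965/42002 + 7511*(-1/203) = -5965/42002 - 37 = -1560039/42002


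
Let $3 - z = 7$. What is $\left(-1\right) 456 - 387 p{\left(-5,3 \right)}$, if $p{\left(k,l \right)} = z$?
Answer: $1092$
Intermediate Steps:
$z = -4$ ($z = 3 - 7 = -4$)
$p{\left(k,l \right)} = -4$
$\left(-1\right) 456 - 387 p{\left(-5,3 \right)} = \left(-1\right) 456 - -1548 = -456 + 1548 = 1092$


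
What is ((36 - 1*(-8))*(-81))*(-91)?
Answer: 324324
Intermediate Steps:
((36 - 1*(-8))*(-81))*(-91) = ((36 + 8)*(-81))*(-91) = (44*(-81))*(-91) = -3564*(-91) = 324324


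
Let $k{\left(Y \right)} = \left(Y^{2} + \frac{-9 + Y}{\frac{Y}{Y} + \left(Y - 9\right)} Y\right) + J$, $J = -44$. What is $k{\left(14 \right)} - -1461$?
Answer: $\frac{4874}{3} \approx 1624.7$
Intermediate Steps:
$k{\left(Y \right)} = -44 + Y^{2} + \frac{Y \left(-9 + Y\right)}{-8 + Y}$ ($k{\left(Y \right)} = \left(Y^{2} + \frac{-9 + Y}{\frac{Y}{Y} + \left(Y - 9\right)} Y\right) - 44 = \left(Y^{2} + \frac{-9 + Y}{1 + \left(-9 + Y\right)} Y\right) - 44 = \left(Y^{2} + \frac{-9 + Y}{-8 + Y} Y\right) - 44 = \left(Y^{2} + \frac{Y \left(-9 + Y\right)}{-8 + Y}\right) - 44 = -44 + Y^{2} + \frac{Y \left(-9 + Y\right)}{-8 + Y}$)
$k{\left(14 \right)} - -1461 = \frac{352 + 14^{3} - 742 - 7 \cdot 14^{2}}{-8 + 14} - -1461 = \frac{352 + 2744 - 742 - 1372}{6} + 1461 = \frac{1}{6} \cdot 982 + 1461 = \frac{491}{3} + 1461 = \frac{4874}{3}$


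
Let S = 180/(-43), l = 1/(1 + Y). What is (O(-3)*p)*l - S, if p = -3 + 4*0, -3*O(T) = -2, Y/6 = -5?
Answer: 5306/1247 ≈ 4.2550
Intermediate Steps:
Y = -30 (Y = 6*(-5) = -30)
O(T) = ⅔ (O(T) = -⅓*(-2) = ⅔)
l = -1/29 (l = 1/(1 - 30) = 1/(-29) = -1/29 ≈ -0.034483)
p = -3 (p = -3 + 0 = -3)
S = -180/43 (S = 180*(-1/43) = -180/43 ≈ -4.1860)
(O(-3)*p)*l - S = ((⅔)*(-3))*(-1/29) - 1*(-180/43) = -2*(-1/29) + 180/43 = 2/29 + 180/43 = 5306/1247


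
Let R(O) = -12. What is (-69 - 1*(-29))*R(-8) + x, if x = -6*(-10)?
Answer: 540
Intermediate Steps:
x = 60
(-69 - 1*(-29))*R(-8) + x = (-69 - 1*(-29))*(-12) + 60 = (-69 + 29)*(-12) + 60 = -40*(-12) + 60 = 480 + 60 = 540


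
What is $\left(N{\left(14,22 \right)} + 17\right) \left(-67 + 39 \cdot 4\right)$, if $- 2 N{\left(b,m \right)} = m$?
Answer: $534$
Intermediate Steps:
$N{\left(b,m \right)} = - \frac{m}{2}$
$\left(N{\left(14,22 \right)} + 17\right) \left(-67 + 39 \cdot 4\right) = \left(\left(- \frac{1}{2}\right) 22 + 17\right) \left(-67 + 39 \cdot 4\right) = \left(-11 + 17\right) \left(-67 + 156\right) = 6 \cdot 89 = 534$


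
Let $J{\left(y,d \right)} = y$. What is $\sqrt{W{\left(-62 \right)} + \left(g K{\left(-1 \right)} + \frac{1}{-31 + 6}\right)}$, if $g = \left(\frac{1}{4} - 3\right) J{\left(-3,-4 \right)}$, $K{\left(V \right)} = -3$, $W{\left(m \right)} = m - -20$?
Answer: $\frac{i \sqrt{6679}}{10} \approx 8.1725 i$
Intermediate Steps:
$W{\left(m \right)} = 20 + m$ ($W{\left(m \right)} = m + 20 = 20 + m$)
$g = \frac{33}{4}$ ($g = \left(\frac{1}{4} - 3\right) \left(-3\right) = \left(- \frac{11}{4}\right) \left(-3\right) = \frac{33}{4} \approx 8.25$)
$\sqrt{W{\left(-62 \right)} + \left(g K{\left(-1 \right)} + \frac{1}{-31 + 6}\right)} = \sqrt{\left(20 - 62\right) + \left(\frac{33}{4} \left(-3\right) + \frac{1}{-31 + 6}\right)} = \sqrt{-42 - \left(\frac{99}{4} - \frac{1}{-25}\right)} = \sqrt{-42 - \frac{2479}{100}} = \sqrt{- \frac{6679}{100}} = \frac{i \sqrt{6679}}{10}$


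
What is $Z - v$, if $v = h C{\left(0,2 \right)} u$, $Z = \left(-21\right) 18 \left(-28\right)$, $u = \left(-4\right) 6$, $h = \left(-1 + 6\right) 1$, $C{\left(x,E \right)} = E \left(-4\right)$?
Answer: $9624$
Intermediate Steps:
$C{\left(x,E \right)} = - 4 E$
$h = 5$ ($h = 5 \cdot 1 = 5$)
$u = -24$
$Z = 10584$ ($Z = \left(-378\right) \left(-28\right) = 10584$)
$v = 960$ ($v = 5 \left(\left(-4\right) 2\right) \left(-24\right) = 5 \left(-8\right) \left(-24\right) = \left(-40\right) \left(-24\right) = 960$)
$Z - v = 10584 - 960 = 9624$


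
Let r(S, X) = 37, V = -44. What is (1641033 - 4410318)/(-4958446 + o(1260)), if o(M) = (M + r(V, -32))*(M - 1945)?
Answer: 2769285/5846891 ≈ 0.47363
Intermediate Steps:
o(M) = (-1945 + M)*(37 + M) (o(M) = (M + 37)*(M - 1945) = (37 + M)*(-1945 + M) = (-1945 + M)*(37 + M))
(1641033 - 4410318)/(-4958446 + o(1260)) = (1641033 - 4410318)/(-4958446 + (-71965 + 1260**2 - 1908*1260)) = -2769285/(-4958446 + (-71965 + 1587600 - 2404080)) = -2769285/(-4958446 - 888445) = -2769285/(-5846891) = -2769285*(-1/5846891) = 2769285/5846891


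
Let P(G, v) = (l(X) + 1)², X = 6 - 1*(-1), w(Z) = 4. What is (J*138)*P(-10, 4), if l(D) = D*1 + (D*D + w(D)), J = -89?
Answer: -45701322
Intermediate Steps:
X = 7 (X = 6 + 1 = 7)
l(D) = 4 + D + D² (l(D) = D*1 + (D*D + 4) = D + (D² + 4) = D + (4 + D²) = 4 + D + D²)
P(G, v) = 3721 (P(G, v) = ((4 + 7 + 7²) + 1)² = ((4 + 7 + 49) + 1)² = (60 + 1)² = 61² = 3721)
(J*138)*P(-10, 4) = -89*138*3721 = -12282*3721 = -45701322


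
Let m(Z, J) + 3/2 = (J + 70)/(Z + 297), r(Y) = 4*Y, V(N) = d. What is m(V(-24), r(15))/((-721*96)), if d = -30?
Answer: 541/36961344 ≈ 1.4637e-5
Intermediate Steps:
V(N) = -30
m(Z, J) = -3/2 + (70 + J)/(297 + Z) (m(Z, J) = -3/2 + (J + 70)/(Z + 297) = -3/2 + (70 + J)/(297 + Z))
m(V(-24), r(15))/((-721*96)) = ((-751 - 3*(-30) + 2*(4*15))/(2*(297 - 30)))/((-721*96)) = ((½)*(-751 + 90 + 2*60)/267)/(-69216) = ((½)*(1/267)*(-751 + 90 + 120))*(-1/69216) = ((½)*(1/267)*(-541))*(-1/69216) = -541/534*(-1/69216) = 541/36961344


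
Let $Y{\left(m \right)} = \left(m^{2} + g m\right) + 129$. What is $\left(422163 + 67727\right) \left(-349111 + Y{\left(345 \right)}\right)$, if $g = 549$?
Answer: $-19866019280$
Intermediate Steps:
$Y{\left(m \right)} = 129 + m^{2} + 549 m$ ($Y{\left(m \right)} = \left(m^{2} + 549 m\right) + 129 = 129 + m^{2} + 549 m$)
$\left(422163 + 67727\right) \left(-349111 + Y{\left(345 \right)}\right) = \left(422163 + 67727\right) \left(-349111 + \left(129 + 345^{2} + 549 \cdot 345\right)\right) = 489890 \left(-349111 + \left(129 + 119025 + 189405\right)\right) = 489890 \left(-349111 + 308559\right) = 489890 \left(-40552\right) = -19866019280$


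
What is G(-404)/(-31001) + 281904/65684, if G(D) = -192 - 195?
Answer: 2191181403/509067421 ≈ 4.3043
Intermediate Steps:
G(D) = -387
G(-404)/(-31001) + 281904/65684 = -387/(-31001) + 281904/65684 = -387*(-1/31001) + 281904*(1/65684) = 387/31001 + 70476/16421 = 2191181403/509067421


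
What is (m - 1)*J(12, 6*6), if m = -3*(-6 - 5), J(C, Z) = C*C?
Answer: 4608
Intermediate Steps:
J(C, Z) = C**2
m = 33 (m = -3*(-11) = 33)
(m - 1)*J(12, 6*6) = (33 - 1)*12**2 = 32*144 = 4608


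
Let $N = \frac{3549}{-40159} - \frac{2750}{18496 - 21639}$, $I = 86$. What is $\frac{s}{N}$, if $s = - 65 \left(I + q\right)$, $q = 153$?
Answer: $- \frac{280117659185}{14183249} \approx -19750.0$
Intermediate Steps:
$N = \frac{14183249}{18031391}$ ($N = 3549 \left(- \frac{1}{40159}\right) - \frac{2750}{18496 - 21639} = - \frac{507}{5737} - \frac{2750}{-3143} = - \frac{507}{5737} - - \frac{2750}{3143} = - \frac{507}{5737} + \frac{2750}{3143} = \frac{14183249}{18031391} \approx 0.78659$)
$s = -15535$ ($s = - 65 \left(86 + 153\right) = \left(-65\right) 239 = -15535$)
$\frac{s}{N} = - \frac{15535}{\frac{14183249}{18031391}} = \left(-15535\right) \frac{18031391}{14183249} = - \frac{280117659185}{14183249}$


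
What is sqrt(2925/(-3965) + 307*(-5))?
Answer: 4*I*sqrt(357155)/61 ≈ 39.188*I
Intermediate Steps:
sqrt(2925/(-3965) + 307*(-5)) = sqrt(2925*(-1/3965) - 1535) = sqrt(-45/61 - 1535) = sqrt(-93680/61) = 4*I*sqrt(357155)/61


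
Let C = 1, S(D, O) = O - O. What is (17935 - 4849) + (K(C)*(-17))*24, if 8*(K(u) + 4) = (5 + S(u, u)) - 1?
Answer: 14514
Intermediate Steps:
S(D, O) = 0
K(u) = -7/2 (K(u) = -4 + ((5 + 0) - 1)/8 = -4 + (5 - 1)/8 = -4 + (⅛)*4 = -4 + ½ = -7/2)
(17935 - 4849) + (K(C)*(-17))*24 = (17935 - 4849) - 7/2*(-17)*24 = 13086 + (119/2)*24 = 13086 + 1428 = 14514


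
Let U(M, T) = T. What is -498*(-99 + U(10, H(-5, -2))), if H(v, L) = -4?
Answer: 51294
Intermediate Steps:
-498*(-99 + U(10, H(-5, -2))) = -498*(-99 - 4) = -498*(-103) = 51294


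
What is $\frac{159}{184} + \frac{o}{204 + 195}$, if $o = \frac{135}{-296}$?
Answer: $\frac{195351}{226366} \approx 0.86299$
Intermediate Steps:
$o = - \frac{135}{296}$ ($o = 135 \left(- \frac{1}{296}\right) = - \frac{135}{296} \approx -0.45608$)
$\frac{159}{184} + \frac{o}{204 + 195} = \frac{159}{184} - \frac{135}{296 \left(204 + 195\right)} = 159 \cdot \frac{1}{184} - \frac{135}{296 \cdot 399} = \frac{159}{184} - \frac{45}{39368} = \frac{195351}{226366}$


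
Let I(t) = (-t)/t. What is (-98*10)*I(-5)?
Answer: 980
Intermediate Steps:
I(t) = -1
(-98*10)*I(-5) = -98*10*(-1) = -980*(-1) = 980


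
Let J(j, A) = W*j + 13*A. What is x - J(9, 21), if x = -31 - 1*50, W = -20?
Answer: -174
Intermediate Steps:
J(j, A) = -20*j + 13*A
x = -81 (x = -31 - 50 = -81)
x - J(9, 21) = -81 - (-20*9 + 13*21) = -81 - (-180 + 273) = -81 - 1*93 = -81 - 93 = -174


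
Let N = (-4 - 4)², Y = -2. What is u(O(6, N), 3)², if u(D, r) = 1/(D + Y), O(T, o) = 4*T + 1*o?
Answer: 1/7396 ≈ 0.00013521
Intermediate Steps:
N = 64 (N = (-8)² = 64)
O(T, o) = o + 4*T (O(T, o) = 4*T + o = o + 4*T)
u(D, r) = 1/(-2 + D) (u(D, r) = 1/(D - 2) = 1/(-2 + D))
u(O(6, N), 3)² = (1/(-2 + (64 + 4*6)))² = (1/(-2 + (64 + 24)))² = (1/(-2 + 88))² = (1/86)² = 1/7396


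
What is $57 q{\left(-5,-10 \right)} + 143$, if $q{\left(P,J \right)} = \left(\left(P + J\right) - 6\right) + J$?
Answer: $-1624$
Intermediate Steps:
$q{\left(P,J \right)} = -6 + P + 2 J$ ($q{\left(P,J \right)} = \left(\left(J + P\right) - 6\right) + J = \left(-6 + J + P\right) + J = -6 + P + 2 J$)
$57 q{\left(-5,-10 \right)} + 143 = 57 \left(-6 - 5 + 2 \left(-10\right)\right) + 143 = 57 \left(-6 - 5 - 20\right) + 143 = 57 \left(-31\right) + 143 = -1767 + 143 = -1624$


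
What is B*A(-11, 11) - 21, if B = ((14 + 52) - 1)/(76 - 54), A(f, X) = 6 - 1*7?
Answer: -527/22 ≈ -23.955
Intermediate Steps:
A(f, X) = -1 (A(f, X) = 6 - 7 = -1)
B = 65/22 (B = (66 - 1)/22 = 65*(1/22) = 65/22 ≈ 2.9545)
B*A(-11, 11) - 21 = (65/22)*(-1) - 21 = -65/22 - 21 = -527/22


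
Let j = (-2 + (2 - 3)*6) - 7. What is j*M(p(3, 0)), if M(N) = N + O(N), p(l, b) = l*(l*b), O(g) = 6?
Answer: -90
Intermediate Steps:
p(l, b) = b*l² (p(l, b) = l*(b*l) = b*l²)
M(N) = 6 + N (M(N) = N + 6 = 6 + N)
j = -15 (j = (-2 - 1*6) - 7 = (-2 - 6) - 7 = -8 - 7 = -15)
j*M(p(3, 0)) = -15*(6 + 0*3²) = -15*(6 + 0*9) = -15*(6 + 0) = -15*6 = -90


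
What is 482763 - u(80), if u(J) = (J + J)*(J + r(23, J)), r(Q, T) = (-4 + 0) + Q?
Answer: 466923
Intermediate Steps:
r(Q, T) = -4 + Q
u(J) = 2*J*(19 + J) (u(J) = (J + J)*(J + (-4 + 23)) = (2*J)*(J + 19) = (2*J)*(19 + J) = 2*J*(19 + J))
482763 - u(80) = 482763 - 2*80*(19 + 80) = 482763 - 2*80*99 = 482763 - 1*15840 = 482763 - 15840 = 466923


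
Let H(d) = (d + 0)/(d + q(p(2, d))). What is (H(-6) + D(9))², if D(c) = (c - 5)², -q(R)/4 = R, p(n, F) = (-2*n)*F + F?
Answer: 43681/169 ≈ 258.47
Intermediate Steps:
p(n, F) = F - 2*F*n (p(n, F) = -2*F*n + F = F - 2*F*n)
q(R) = -4*R
H(d) = 1/13 (H(d) = (d + 0)/(d - 4*d*(1 - 2*2)) = d/(d - 4*d*(1 - 4)) = d/(d - 4*d*(-3)) = d/(d - (-12)*d) = d/(d + 12*d) = d/((13*d)) = d*(1/(13*d)) = 1/13)
D(c) = (-5 + c)²
(H(-6) + D(9))² = (1/13 + (-5 + 9)²)² = (1/13 + 4²)² = (1/13 + 16)² = (209/13)² = 43681/169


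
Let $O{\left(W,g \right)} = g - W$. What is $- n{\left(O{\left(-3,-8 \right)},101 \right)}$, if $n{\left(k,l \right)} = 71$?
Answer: $-71$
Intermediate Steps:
$- n{\left(O{\left(-3,-8 \right)},101 \right)} = \left(-1\right) 71 = -71$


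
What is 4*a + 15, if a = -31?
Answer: -109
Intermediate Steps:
4*a + 15 = 4*(-31) + 15 = -124 + 15 = -109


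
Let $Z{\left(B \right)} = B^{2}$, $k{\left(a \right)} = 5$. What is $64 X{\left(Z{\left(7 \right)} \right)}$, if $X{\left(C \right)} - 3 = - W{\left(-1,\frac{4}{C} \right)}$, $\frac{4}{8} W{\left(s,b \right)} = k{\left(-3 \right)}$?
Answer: $-448$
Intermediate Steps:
$W{\left(s,b \right)} = 10$ ($W{\left(s,b \right)} = 2 \cdot 5 = 10$)
$X{\left(C \right)} = -7$ ($X{\left(C \right)} = 3 - 10 = -7$)
$64 X{\left(Z{\left(7 \right)} \right)} = 64 \left(-7\right) = -448$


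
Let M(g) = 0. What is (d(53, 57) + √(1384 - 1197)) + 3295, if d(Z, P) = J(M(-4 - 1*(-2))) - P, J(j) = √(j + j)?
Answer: 3238 + √187 ≈ 3251.7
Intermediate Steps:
J(j) = √2*√j (J(j) = √(2*j) = √2*√j)
d(Z, P) = -P (d(Z, P) = √2*√0 - P = √2*0 - P = 0 - P = -P)
(d(53, 57) + √(1384 - 1197)) + 3295 = (-1*57 + √(1384 - 1197)) + 3295 = (-57 + √187) + 3295 = 3238 + √187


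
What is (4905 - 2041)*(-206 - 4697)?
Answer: -14042192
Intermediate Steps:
(4905 - 2041)*(-206 - 4697) = 2864*(-4903) = -14042192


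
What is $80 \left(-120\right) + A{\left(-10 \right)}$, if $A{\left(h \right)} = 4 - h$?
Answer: $-9586$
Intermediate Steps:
$80 \left(-120\right) + A{\left(-10 \right)} = 80 \left(-120\right) + \left(4 - -10\right) = -9600 + \left(4 + 10\right) = -9600 + 14 = -9586$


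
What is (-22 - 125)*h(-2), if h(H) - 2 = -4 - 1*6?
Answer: 1176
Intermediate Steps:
h(H) = -8 (h(H) = 2 + (-4 - 1*6) = 2 + (-4 - 6) = 2 - 10 = -8)
(-22 - 125)*h(-2) = (-22 - 125)*(-8) = -147*(-8) = 1176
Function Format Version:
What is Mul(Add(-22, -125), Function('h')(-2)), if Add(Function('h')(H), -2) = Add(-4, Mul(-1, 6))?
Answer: 1176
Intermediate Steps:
Function('h')(H) = -8 (Function('h')(H) = Add(2, Add(-4, Mul(-1, 6))) = Add(2, Add(-4, -6)) = Add(2, -10) = -8)
Mul(Add(-22, -125), Function('h')(-2)) = Mul(Add(-22, -125), -8) = Mul(-147, -8) = 1176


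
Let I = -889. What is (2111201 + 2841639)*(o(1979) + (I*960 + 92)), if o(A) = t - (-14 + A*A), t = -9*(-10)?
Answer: -23623486655400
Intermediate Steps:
t = 90
o(A) = 104 - A**2 (o(A) = 90 - (-14 + A*A) = 90 - (-14 + A**2) = 90 + (14 - A**2) = 104 - A**2)
(2111201 + 2841639)*(o(1979) + (I*960 + 92)) = (2111201 + 2841639)*((104 - 1*1979**2) + (-889*960 + 92)) = 4952840*((104 - 1*3916441) + (-853440 + 92)) = 4952840*((104 - 3916441) - 853348) = 4952840*(-3916337 - 853348) = 4952840*(-4769685) = -23623486655400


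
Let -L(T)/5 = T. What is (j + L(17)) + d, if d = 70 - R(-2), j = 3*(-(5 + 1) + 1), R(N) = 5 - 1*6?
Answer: -29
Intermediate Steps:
R(N) = -1 (R(N) = 5 - 6 = -1)
L(T) = -5*T
j = -15 (j = 3*(-1*6 + 1) = 3*(-6 + 1) = 3*(-5) = -15)
d = 71 (d = 70 - 1*(-1) = 70 + 1 = 71)
(j + L(17)) + d = (-15 - 5*17) + 71 = (-15 - 85) + 71 = -100 + 71 = -29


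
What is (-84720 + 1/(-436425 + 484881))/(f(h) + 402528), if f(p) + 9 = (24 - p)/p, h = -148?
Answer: -151892115803/721662960960 ≈ -0.21048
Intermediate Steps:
f(p) = -9 + (24 - p)/p
(-84720 + 1/(-436425 + 484881))/(f(h) + 402528) = (-84720 + 1/(-436425 + 484881))/((-10 + 24/(-148)) + 402528) = (-84720 + 1/48456)/((-10 + 24*(-1/148)) + 402528) = (-84720 + 1/48456)/((-10 - 6/37) + 402528) = -4105192319/(48456*(-376/37 + 402528)) = -4105192319/(48456*14893160/37) = -4105192319/48456*37/14893160 = -151892115803/721662960960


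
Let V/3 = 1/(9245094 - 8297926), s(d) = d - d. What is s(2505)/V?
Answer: 0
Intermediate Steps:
s(d) = 0
V = 3/947168 (V = 3/(9245094 - 8297926) = 3/947168 ≈ 3.1673e-6)
s(2505)/V = 0/(3/947168) = 0*(947168/3) = 0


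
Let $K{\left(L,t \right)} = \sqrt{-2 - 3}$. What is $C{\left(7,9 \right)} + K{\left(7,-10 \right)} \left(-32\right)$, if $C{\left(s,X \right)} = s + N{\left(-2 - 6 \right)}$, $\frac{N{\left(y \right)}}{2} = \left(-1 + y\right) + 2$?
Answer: $-7 - 32 i \sqrt{5} \approx -7.0 - 71.554 i$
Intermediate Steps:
$N{\left(y \right)} = 2 + 2 y$ ($N{\left(y \right)} = 2 \left(\left(-1 + y\right) + 2\right) = 2 \left(1 + y\right) = 2 + 2 y$)
$K{\left(L,t \right)} = i \sqrt{5}$ ($K{\left(L,t \right)} = \sqrt{-5} = i \sqrt{5}$)
$C{\left(s,X \right)} = -14 + s$ ($C{\left(s,X \right)} = s + \left(2 + 2 \left(-2 - 6\right)\right) = s + \left(2 + 2 \left(-8\right)\right) = s + \left(2 - 16\right) = s - 14 = -14 + s$)
$C{\left(7,9 \right)} + K{\left(7,-10 \right)} \left(-32\right) = \left(-14 + 7\right) + i \sqrt{5} \left(-32\right) = -7 - 32 i \sqrt{5}$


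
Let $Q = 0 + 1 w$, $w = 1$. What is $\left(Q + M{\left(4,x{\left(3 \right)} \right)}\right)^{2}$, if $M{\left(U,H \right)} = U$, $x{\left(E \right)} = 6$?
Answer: $25$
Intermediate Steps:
$Q = 1$ ($Q = 0 + 1 \cdot 1 = 0 + 1 = 1$)
$\left(Q + M{\left(4,x{\left(3 \right)} \right)}\right)^{2} = \left(1 + 4\right)^{2} = 5^{2} = 25$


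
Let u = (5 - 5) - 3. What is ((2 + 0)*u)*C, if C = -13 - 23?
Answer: 216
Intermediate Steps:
u = -3 (u = 0 - 3 = -3)
C = -36
((2 + 0)*u)*C = ((2 + 0)*(-3))*(-36) = (2*(-3))*(-36) = -6*(-36) = 216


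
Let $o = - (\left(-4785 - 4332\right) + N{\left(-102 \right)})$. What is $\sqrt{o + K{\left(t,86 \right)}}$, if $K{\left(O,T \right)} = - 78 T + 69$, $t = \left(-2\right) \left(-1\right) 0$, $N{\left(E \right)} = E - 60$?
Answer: $4 \sqrt{165} \approx 51.381$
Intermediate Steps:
$N{\left(E \right)} = -60 + E$ ($N{\left(E \right)} = E - 60 = -60 + E$)
$t = 0$ ($t = 2 \cdot 0 = 0$)
$K{\left(O,T \right)} = 69 - 78 T$
$o = 9279$ ($o = - (\left(-4785 - 4332\right) - 162) = - (-9117 - 162) = \left(-1\right) \left(-9279\right) = 9279$)
$\sqrt{o + K{\left(t,86 \right)}} = \sqrt{9279 + \left(69 - 6708\right)} = \sqrt{9279 - 6639} = \sqrt{2640} = 4 \sqrt{165}$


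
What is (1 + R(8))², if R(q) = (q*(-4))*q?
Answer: 65025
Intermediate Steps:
R(q) = -4*q² (R(q) = (-4*q)*q = -4*q²)
(1 + R(8))² = (1 - 4*8²)² = (1 - 4*64)² = (1 - 256)² = (-255)² = 65025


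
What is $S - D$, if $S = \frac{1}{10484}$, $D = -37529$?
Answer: $\frac{393454037}{10484} \approx 37529.0$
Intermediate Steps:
$S = \frac{1}{10484} \approx 9.5383 \cdot 10^{-5}$
$S - D = \frac{1}{10484} - -37529 = \frac{1}{10484} + 37529 = \frac{393454037}{10484}$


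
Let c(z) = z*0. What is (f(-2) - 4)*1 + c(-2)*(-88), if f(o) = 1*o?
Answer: -6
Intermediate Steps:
f(o) = o
c(z) = 0
(f(-2) - 4)*1 + c(-2)*(-88) = (-2 - 4)*1 + 0*(-88) = -6*1 + 0 = -6 + 0 = -6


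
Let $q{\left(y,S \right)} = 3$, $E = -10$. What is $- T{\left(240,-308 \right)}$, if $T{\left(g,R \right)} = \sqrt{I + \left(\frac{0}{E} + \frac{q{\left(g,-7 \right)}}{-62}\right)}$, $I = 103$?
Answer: $- \frac{\sqrt{395746}}{62} \approx -10.147$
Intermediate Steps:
$T{\left(g,R \right)} = \frac{\sqrt{395746}}{62}$ ($T{\left(g,R \right)} = \sqrt{103 + \left(\frac{0}{-10} + \frac{3}{-62}\right)} = \sqrt{103 + \left(0 \left(- \frac{1}{10}\right) + 3 \left(- \frac{1}{62}\right)\right)} = \sqrt{103 + \left(0 - \frac{3}{62}\right)} = \sqrt{103 - \frac{3}{62}} = \sqrt{\frac{6383}{62}} = \frac{\sqrt{395746}}{62}$)
$- T{\left(240,-308 \right)} = - \frac{\sqrt{395746}}{62}$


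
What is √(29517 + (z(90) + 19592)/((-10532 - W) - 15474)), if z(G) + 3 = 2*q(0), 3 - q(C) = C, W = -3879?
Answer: 2*√3612802874282/22127 ≈ 171.80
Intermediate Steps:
q(C) = 3 - C
z(G) = 3 (z(G) = -3 + 2*(3 - 1*0) = -3 + 2*(3 + 0) = -3 + 2*3 = -3 + 6 = 3)
√(29517 + (z(90) + 19592)/((-10532 - W) - 15474)) = √(29517 + (3 + 19592)/((-10532 - 1*(-3879)) - 15474)) = √(29517 + 19595/((-10532 + 3879) - 15474)) = √(29517 + 19595/(-6653 - 15474)) = √(29517 + 19595/(-22127)) = √(29517 + 19595*(-1/22127)) = √(29517 - 19595/22127) = √(653103064/22127) = 2*√3612802874282/22127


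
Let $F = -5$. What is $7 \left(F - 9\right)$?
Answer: $-98$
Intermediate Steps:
$7 \left(F - 9\right) = 7 \left(-5 - 9\right) = 7 \left(-14\right) = -98$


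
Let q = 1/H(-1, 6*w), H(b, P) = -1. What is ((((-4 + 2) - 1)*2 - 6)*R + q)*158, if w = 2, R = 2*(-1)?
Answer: 3634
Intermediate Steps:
R = -2
q = -1 (q = 1/(-1) = -1)
((((-4 + 2) - 1)*2 - 6)*R + q)*158 = ((((-4 + 2) - 1)*2 - 6)*(-2) - 1)*158 = (((-2 - 1)*2 - 6)*(-2) - 1)*158 = ((-3*2 - 6)*(-2) - 1)*158 = ((-6 - 6)*(-2) - 1)*158 = (-12*(-2) - 1)*158 = (24 - 1)*158 = 23*158 = 3634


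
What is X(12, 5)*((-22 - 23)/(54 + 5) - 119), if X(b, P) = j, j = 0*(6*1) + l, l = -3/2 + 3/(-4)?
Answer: 31797/118 ≈ 269.47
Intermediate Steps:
l = -9/4 (l = -3*½ + 3*(-¼) = -3/2 - ¾ = -9/4 ≈ -2.2500)
j = -9/4 (j = 0*(6*1) - 9/4 = 0*6 - 9/4 = 0 - 9/4 = -9/4 ≈ -2.2500)
X(b, P) = -9/4
X(12, 5)*((-22 - 23)/(54 + 5) - 119) = -9*((-22 - 23)/(54 + 5) - 119)/4 = -9*(-45/59 - 119)/4 = -9/4*(-7066/59) = 31797/118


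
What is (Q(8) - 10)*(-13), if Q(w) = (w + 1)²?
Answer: -923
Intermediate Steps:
Q(w) = (1 + w)²
(Q(8) - 10)*(-13) = ((1 + 8)² - 10)*(-13) = (9² - 10)*(-13) = (81 - 10)*(-13) = 71*(-13) = -923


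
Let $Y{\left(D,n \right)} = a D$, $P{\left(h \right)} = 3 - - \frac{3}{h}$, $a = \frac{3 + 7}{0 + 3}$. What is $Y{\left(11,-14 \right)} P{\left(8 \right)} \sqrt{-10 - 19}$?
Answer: $\frac{495 i \sqrt{29}}{4} \approx 666.41 i$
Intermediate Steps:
$a = \frac{10}{3} \approx 3.3333$
$P{\left(h \right)} = 3 + \frac{3}{h}$
$Y{\left(D,n \right)} = \frac{10 D}{3}$
$Y{\left(11,-14 \right)} P{\left(8 \right)} \sqrt{-10 - 19} = \frac{10}{3} \cdot 11 \left(3 + \frac{3}{8}\right) \sqrt{-10 - 19} = \frac{110 \left(3 + 3 \cdot \frac{1}{8}\right)}{3} \sqrt{-29} = \frac{110 \left(3 + \frac{3}{8}\right)}{3} i \sqrt{29} = \frac{110}{3} \cdot \frac{27}{8} i \sqrt{29} = \frac{495 i \sqrt{29}}{4}$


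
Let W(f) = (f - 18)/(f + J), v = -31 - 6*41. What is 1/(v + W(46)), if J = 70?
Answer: -29/8026 ≈ -0.0036133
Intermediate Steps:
v = -277 (v = -31 - 246 = -277)
W(f) = (-18 + f)/(70 + f) (W(f) = (f - 18)/(f + 70) = (-18 + f)/(70 + f))
1/(v + W(46)) = 1/(-277 + (-18 + 46)/(70 + 46)) = 1/(-277 + 28/116) = 1/(-277 + (1/116)*28) = 1/(-277 + 7/29) = 1/(-8026/29) = -29/8026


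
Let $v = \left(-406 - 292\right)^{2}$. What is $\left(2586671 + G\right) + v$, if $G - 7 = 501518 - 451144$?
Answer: $3124256$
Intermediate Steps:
$v = 487204$ ($v = \left(-698\right)^{2} = 487204$)
$G = 50381$ ($G = 7 + \left(501518 - 451144\right) = 7 + 50374 = 50381$)
$\left(2586671 + G\right) + v = \left(2586671 + 50381\right) + 487204 = 2637052 + 487204 = 3124256$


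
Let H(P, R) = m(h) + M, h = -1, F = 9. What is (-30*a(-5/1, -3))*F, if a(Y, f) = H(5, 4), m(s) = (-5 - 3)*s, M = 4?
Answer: -3240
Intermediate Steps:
m(s) = -8*s
H(P, R) = 12 (H(P, R) = -8*(-1) + 4 = 8 + 4 = 12)
a(Y, f) = 12
(-30*a(-5/1, -3))*F = -30*12*9 = -360*9 = -3240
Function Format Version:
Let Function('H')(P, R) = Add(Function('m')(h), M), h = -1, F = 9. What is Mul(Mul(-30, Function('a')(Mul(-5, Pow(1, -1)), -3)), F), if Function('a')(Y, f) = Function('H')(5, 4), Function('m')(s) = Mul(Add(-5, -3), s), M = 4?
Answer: -3240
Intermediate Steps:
Function('m')(s) = Mul(-8, s)
Function('H')(P, R) = 12 (Function('H')(P, R) = Add(Mul(-8, -1), 4) = Add(8, 4) = 12)
Function('a')(Y, f) = 12
Mul(Mul(-30, Function('a')(Mul(-5, Pow(1, -1)), -3)), F) = Mul(Mul(-30, 12), 9) = Mul(-360, 9) = -3240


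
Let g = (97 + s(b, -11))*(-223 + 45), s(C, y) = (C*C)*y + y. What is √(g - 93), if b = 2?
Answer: 87*I ≈ 87.0*I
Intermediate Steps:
s(C, y) = y + y*C² (s(C, y) = C²*y + y = y*C² + y = y + y*C²)
g = -7476 (g = (97 - 11*(1 + 2²))*(-223 + 45) = (97 - 11*(1 + 4))*(-178) = (97 - 11*5)*(-178) = (97 - 55)*(-178) = 42*(-178) = -7476)
√(g - 93) = √(-7476 - 93) = √(-7569) = 87*I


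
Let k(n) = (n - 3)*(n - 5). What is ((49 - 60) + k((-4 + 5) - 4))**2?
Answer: 1369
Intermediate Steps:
k(n) = (-5 + n)*(-3 + n) (k(n) = (-3 + n)*(-5 + n) = (-5 + n)*(-3 + n))
((49 - 60) + k((-4 + 5) - 4))**2 = ((49 - 60) + (15 + ((-4 + 5) - 4)**2 - 8*((-4 + 5) - 4)))**2 = (-11 + (15 + (1 - 4)**2 - 8*(1 - 4)))**2 = (-11 + (15 + (-3)**2 - 8*(-3)))**2 = (-11 + (15 + 9 + 24))**2 = (-11 + 48)**2 = 37**2 = 1369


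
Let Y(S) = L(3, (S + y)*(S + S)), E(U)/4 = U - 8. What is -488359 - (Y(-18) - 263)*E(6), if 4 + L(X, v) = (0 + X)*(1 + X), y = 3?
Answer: -490399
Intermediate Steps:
E(U) = -32 + 4*U (E(U) = 4*(U - 8) = 4*(-8 + U) = -32 + 4*U)
L(X, v) = -4 + X*(1 + X) (L(X, v) = -4 + (0 + X)*(1 + X) = -4 + X*(1 + X))
Y(S) = 8 (Y(S) = -4 + 3 + 3² = -4 + 3 + 9 = 8)
-488359 - (Y(-18) - 263)*E(6) = -488359 - (8 - 263)*(-32 + 4*6) = -488359 - (-255)*(-32 + 24) = -488359 - (-255)*(-8) = -488359 - 1*2040 = -488359 - 2040 = -490399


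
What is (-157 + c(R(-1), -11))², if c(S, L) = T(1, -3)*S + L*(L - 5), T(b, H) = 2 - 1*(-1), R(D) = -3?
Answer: 100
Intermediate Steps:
T(b, H) = 3 (T(b, H) = 2 + 1 = 3)
c(S, L) = 3*S + L*(-5 + L) (c(S, L) = 3*S + L*(L - 5) = 3*S + L*(-5 + L))
(-157 + c(R(-1), -11))² = (-157 + ((-11)² - 5*(-11) + 3*(-3)))² = (-157 + (121 + 55 - 9))² = (-157 + 167)² = 10² = 100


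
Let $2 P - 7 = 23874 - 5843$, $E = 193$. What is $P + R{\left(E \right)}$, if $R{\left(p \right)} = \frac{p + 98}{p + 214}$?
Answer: $\frac{3671024}{407} \approx 9019.7$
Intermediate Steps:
$R{\left(p \right)} = \frac{98 + p}{214 + p}$
$P = 9019$ ($P = \frac{7}{2} + \frac{23874 - 5843}{2} = \frac{7}{2} + \frac{1}{2} \cdot 18031 = \frac{7}{2} + \frac{18031}{2} = 9019$)
$P + R{\left(E \right)} = 9019 + \frac{98 + 193}{214 + 193} = 9019 + \frac{1}{407} \cdot 291 = 9019 + \frac{291}{407} = \frac{3671024}{407}$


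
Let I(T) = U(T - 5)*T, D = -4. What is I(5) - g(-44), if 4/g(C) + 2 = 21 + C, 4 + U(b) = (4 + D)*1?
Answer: -496/25 ≈ -19.840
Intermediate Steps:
U(b) = -4 (U(b) = -4 + (4 - 4)*1 = -4 + 0*1 = -4 + 0 = -4)
I(T) = -4*T
g(C) = 4/(19 + C) (g(C) = 4/(-2 + (21 + C)) = 4/(19 + C))
I(5) - g(-44) = -4*5 - 4/(19 - 44) = -20 - 4/(-25) = -20 - 4*(-1)/25 = -20 - 1*(-4/25) = -20 + 4/25 = -496/25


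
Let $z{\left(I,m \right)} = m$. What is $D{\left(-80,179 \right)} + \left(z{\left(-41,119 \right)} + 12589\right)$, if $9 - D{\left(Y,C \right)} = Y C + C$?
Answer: $26858$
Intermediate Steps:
$D{\left(Y,C \right)} = 9 - C - C Y$ ($D{\left(Y,C \right)} = 9 - \left(Y C + C\right) = 9 - \left(C Y + C\right) = 9 - \left(C + C Y\right) = 9 - C - C Y$)
$D{\left(-80,179 \right)} + \left(z{\left(-41,119 \right)} + 12589\right) = \left(9 - 179 - 179 \left(-80\right)\right) + \left(119 + 12589\right) = \left(9 - 179 + 14320\right) + 12708 = 14150 + 12708 = 26858$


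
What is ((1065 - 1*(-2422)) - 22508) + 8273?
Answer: -10748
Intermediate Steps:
((1065 - 1*(-2422)) - 22508) + 8273 = ((1065 + 2422) - 22508) + 8273 = (3487 - 22508) + 8273 = -19021 + 8273 = -10748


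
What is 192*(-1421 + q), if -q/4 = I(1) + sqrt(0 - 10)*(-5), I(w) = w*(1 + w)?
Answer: -274368 + 3840*I*sqrt(10) ≈ -2.7437e+5 + 12143.0*I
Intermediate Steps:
q = -8 + 20*I*sqrt(10) (q = -4*(1*(1 + 1) + sqrt(0 - 10)*(-5)) = -4*(1*2 + sqrt(-10)*(-5)) = -4*(2 + (I*sqrt(10))*(-5)) = -4*(2 - 5*I*sqrt(10)) = -8 + 20*I*sqrt(10) ≈ -8.0 + 63.246*I)
192*(-1421 + q) = 192*(-1421 + (-8 + 20*I*sqrt(10))) = 192*(-1429 + 20*I*sqrt(10)) = -274368 + 3840*I*sqrt(10)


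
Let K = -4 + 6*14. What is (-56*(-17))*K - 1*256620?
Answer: -180460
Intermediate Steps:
K = 80 (K = -4 + 84 = 80)
(-56*(-17))*K - 1*256620 = -56*(-17)*80 - 1*256620 = 952*80 - 256620 = 76160 - 256620 = -180460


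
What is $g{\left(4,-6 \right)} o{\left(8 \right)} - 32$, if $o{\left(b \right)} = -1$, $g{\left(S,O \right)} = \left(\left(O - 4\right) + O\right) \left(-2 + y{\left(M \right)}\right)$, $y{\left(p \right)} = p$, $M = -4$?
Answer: $-128$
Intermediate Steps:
$g{\left(S,O \right)} = 24 - 12 O$ ($g{\left(S,O \right)} = \left(\left(O - 4\right) + O\right) \left(-2 - 4\right) = \left(\left(-4 + O\right) + O\right) \left(-6\right) = \left(-4 + 2 O\right) \left(-6\right) = 24 - 12 O$)
$g{\left(4,-6 \right)} o{\left(8 \right)} - 32 = \left(24 - -72\right) \left(-1\right) - 32 = \left(24 + 72\right) \left(-1\right) - 32 = 96 \left(-1\right) - 32 = -96 - 32 = -128$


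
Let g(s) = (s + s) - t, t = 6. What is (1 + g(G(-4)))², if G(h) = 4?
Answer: 9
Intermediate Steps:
g(s) = -6 + 2*s (g(s) = (s + s) - 1*6 = 2*s - 6 = -6 + 2*s)
(1 + g(G(-4)))² = (1 + (-6 + 2*4))² = (1 + (-6 + 8))² = (1 + 2)² = 3² = 9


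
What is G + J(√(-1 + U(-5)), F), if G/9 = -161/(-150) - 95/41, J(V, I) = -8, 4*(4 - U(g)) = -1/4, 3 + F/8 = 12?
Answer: -39347/2050 ≈ -19.194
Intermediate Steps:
F = 72 (F = -24 + 8*12 = -24 + 96 = 72)
U(g) = 65/16 (U(g) = 4 - (-1)/(4*4) = 4 - ¼*(-¼) = 4 + 1/16 = 65/16)
G = -22947/2050 (G = 9*(-161/(-150) - 95/41) = 9*(-161*(-1/150) - 95*1/41) = 9*(161/150 - 95/41) = 9*(-7649/6150) = -22947/2050 ≈ -11.194)
G + J(√(-1 + U(-5)), F) = -22947/2050 - 8 = -39347/2050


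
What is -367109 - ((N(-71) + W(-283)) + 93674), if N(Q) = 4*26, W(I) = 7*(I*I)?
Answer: -1021510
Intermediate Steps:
W(I) = 7*I²
N(Q) = 104
-367109 - ((N(-71) + W(-283)) + 93674) = -367109 - ((104 + 7*(-283)²) + 93674) = -367109 - ((104 + 7*80089) + 93674) = -367109 - ((104 + 560623) + 93674) = -367109 - (560727 + 93674) = -367109 - 1*654401 = -367109 - 654401 = -1021510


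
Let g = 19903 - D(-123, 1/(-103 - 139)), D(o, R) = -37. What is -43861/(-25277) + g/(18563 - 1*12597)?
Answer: 106023/20881 ≈ 5.0775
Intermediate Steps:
g = 19940 (g = 19903 - 1*(-37) = 19903 + 37 = 19940)
-43861/(-25277) + g/(18563 - 1*12597) = -43861/(-25277) + 19940/(18563 - 1*12597) = -43861*(-1/25277) + 19940/(18563 - 12597) = 1907/1099 + 19940/5966 = 1907/1099 + 19940*(1/5966) = 1907/1099 + 9970/2983 = 106023/20881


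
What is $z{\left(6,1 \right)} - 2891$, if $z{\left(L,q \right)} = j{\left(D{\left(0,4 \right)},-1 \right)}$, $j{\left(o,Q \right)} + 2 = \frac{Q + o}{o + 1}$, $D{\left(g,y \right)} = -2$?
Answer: $-2890$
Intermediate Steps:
$j{\left(o,Q \right)} = -2 + \frac{Q + o}{1 + o}$ ($j{\left(o,Q \right)} = -2 + \frac{Q + o}{o + 1} = -2 + \frac{Q + o}{1 + o}$)
$z{\left(L,q \right)} = 1$ ($z{\left(L,q \right)} = \frac{-2 - 1 - -2}{1 - 2} = \frac{-2 - 1 + 2}{-1} = \left(-1\right) \left(-1\right) = 1$)
$z{\left(6,1 \right)} - 2891 = 1 - 2891 = -2890$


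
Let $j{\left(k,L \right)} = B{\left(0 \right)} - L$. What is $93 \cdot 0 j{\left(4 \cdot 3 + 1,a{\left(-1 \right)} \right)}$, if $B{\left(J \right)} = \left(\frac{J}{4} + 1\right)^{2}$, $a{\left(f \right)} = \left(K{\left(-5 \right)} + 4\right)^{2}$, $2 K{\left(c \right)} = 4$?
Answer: $0$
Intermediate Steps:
$K{\left(c \right)} = 2$ ($K{\left(c \right)} = \frac{1}{2} \cdot 4 = 2$)
$a{\left(f \right)} = 36$ ($a{\left(f \right)} = \left(2 + 4\right)^{2} = 6^{2} = 36$)
$B{\left(J \right)} = \left(1 + \frac{J}{4}\right)^{2}$ ($B{\left(J \right)} = \left(J \frac{1}{4} + 1\right)^{2} = \left(\frac{J}{4} + 1\right)^{2} = \left(1 + \frac{J}{4}\right)^{2}$)
$j{\left(k,L \right)} = 1 - L$ ($j{\left(k,L \right)} = \frac{\left(4 + 0\right)^{2}}{16} - L = \frac{4^{2}}{16} - L = \frac{1}{16} \cdot 16 - L = 1 - L$)
$93 \cdot 0 j{\left(4 \cdot 3 + 1,a{\left(-1 \right)} \right)} = 93 \cdot 0 \left(1 - 36\right) = 0 \left(1 - 36\right) = 0 \left(-35\right) = 0$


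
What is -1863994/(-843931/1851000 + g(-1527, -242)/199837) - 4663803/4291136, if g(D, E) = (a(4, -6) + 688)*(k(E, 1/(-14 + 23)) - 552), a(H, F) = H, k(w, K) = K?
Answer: 8876050499575802648230977/11271424397685011776 ≈ 7.8748e+5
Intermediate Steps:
g(D, E) = -3437164/9 (g(D, E) = (4 + 688)*(1/(-14 + 23) - 552) = 692*(1/9 - 552) = 692*(⅑ - 552) = 692*(-4967/9) = -3437164/9)
-1863994/(-843931/1851000 + g(-1527, -242)/199837) - 4663803/4291136 = -1863994/(-843931/1851000 - 3437164/9/199837) - 4663803/4291136 = -1863994/(-843931*1/1851000 - 3437164/9*1/199837) - 4663803*1/4291136 = -1863994/(-843931/1851000 - 3437164/1798533) - 4663803/4291136 = -1863994/(-2626676105741/1109694861000) - 4663803/4291136 = -1863994*(-1109694861000/2626676105741) - 4663803/4291136 = 2068464562734834000/2626676105741 - 4663803/4291136 = 8876050499575802648230977/11271424397685011776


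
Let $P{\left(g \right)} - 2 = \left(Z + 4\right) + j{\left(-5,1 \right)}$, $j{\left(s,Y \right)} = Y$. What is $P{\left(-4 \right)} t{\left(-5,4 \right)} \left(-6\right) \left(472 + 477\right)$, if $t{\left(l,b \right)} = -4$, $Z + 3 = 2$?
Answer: $136656$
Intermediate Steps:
$Z = -1$ ($Z = -3 + 2 = -1$)
$P{\left(g \right)} = 6$ ($P{\left(g \right)} = 2 + \left(\left(-1 + 4\right) + 1\right) = 2 + \left(3 + 1\right) = 2 + 4 = 6$)
$P{\left(-4 \right)} t{\left(-5,4 \right)} \left(-6\right) \left(472 + 477\right) = 6 \left(-4\right) \left(-6\right) \left(472 + 477\right) = \left(-24\right) \left(-6\right) 949 = 144 \cdot 949 = 136656$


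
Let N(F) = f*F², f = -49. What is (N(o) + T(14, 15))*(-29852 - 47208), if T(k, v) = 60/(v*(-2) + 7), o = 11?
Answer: 10513064620/23 ≈ 4.5709e+8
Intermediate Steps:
N(F) = -49*F²
T(k, v) = 60/(7 - 2*v) (T(k, v) = 60/(-2*v + 7) = 60/(7 - 2*v))
(N(o) + T(14, 15))*(-29852 - 47208) = (-49*11² - 60/(-7 + 2*15))*(-29852 - 47208) = (-49*121 - 60/(-7 + 30))*(-77060) = (-5929 - 60/23)*(-77060) = -136427/23*(-77060) = 10513064620/23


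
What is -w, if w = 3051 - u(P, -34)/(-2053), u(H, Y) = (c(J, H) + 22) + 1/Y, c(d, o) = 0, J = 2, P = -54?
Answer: -212966649/69802 ≈ -3051.0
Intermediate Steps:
u(H, Y) = 22 + 1/Y (u(H, Y) = (0 + 22) + 1/Y = 22 + 1/Y)
w = 212966649/69802 (w = 3051 - (22 + 1/(-34))/(-2053) = 3051 - (22 - 1/34)*(-1)/2053 = 3051 - 747*(-1)/(34*2053) = 3051 - 1*(-747/69802) = 3051 + 747/69802 = 212966649/69802 ≈ 3051.0)
-w = -1*212966649/69802 = -212966649/69802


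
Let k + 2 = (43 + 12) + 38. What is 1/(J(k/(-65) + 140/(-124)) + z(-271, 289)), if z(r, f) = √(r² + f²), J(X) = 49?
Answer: -49/154561 + √156962/154561 ≈ 0.0022463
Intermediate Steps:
k = 91 (k = -2 + ((43 + 12) + 38) = -2 + (55 + 38) = -2 + 93 = 91)
z(r, f) = √(f² + r²)
1/(J(k/(-65) + 140/(-124)) + z(-271, 289)) = 1/(49 + √(289² + (-271)²)) = 1/(49 + √(83521 + 73441)) = 1/(49 + √156962)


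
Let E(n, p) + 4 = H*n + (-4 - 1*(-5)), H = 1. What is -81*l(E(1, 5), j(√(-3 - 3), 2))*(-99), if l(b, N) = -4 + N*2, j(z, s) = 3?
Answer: 16038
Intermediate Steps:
E(n, p) = -3 + n (E(n, p) = -4 + (1*n + (-4 - 1*(-5))) = -4 + (n + (-4 + 5)) = -4 + (n + 1) = -4 + (1 + n) = -3 + n)
l(b, N) = -4 + 2*N
-81*l(E(1, 5), j(√(-3 - 3), 2))*(-99) = -81*(-4 + 2*3)*(-99) = -81*(-4 + 6)*(-99) = -81*2*(-99) = -162*(-99) = 16038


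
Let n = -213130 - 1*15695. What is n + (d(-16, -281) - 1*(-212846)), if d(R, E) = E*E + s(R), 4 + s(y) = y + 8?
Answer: 62970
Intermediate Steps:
s(y) = 4 + y (s(y) = -4 + (y + 8) = -4 + (8 + y) = 4 + y)
d(R, E) = 4 + R + E**2 (d(R, E) = E*E + (4 + R) = E**2 + (4 + R) = 4 + R + E**2)
n = -228825 (n = -213130 - 15695 = -228825)
n + (d(-16, -281) - 1*(-212846)) = -228825 + ((4 - 16 + (-281)**2) - 1*(-212846)) = -228825 + ((4 - 16 + 78961) + 212846) = -228825 + (78949 + 212846) = -228825 + 291795 = 62970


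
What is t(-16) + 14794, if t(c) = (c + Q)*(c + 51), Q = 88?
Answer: 17314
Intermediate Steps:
t(c) = (51 + c)*(88 + c) (t(c) = (c + 88)*(c + 51) = (88 + c)*(51 + c) = (51 + c)*(88 + c))
t(-16) + 14794 = (4488 + (-16)² + 139*(-16)) + 14794 = (4488 + 256 - 2224) + 14794 = 2520 + 14794 = 17314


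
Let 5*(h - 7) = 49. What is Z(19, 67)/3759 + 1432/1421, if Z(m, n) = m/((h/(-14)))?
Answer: 4594619/4578462 ≈ 1.0035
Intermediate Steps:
h = 84/5 (h = 7 + (⅕)*49 = 7 + 49/5 = 84/5 ≈ 16.800)
Z(m, n) = -5*m/6 (Z(m, n) = m/(((84/5)/(-14))) = m/(((84/5)*(-1/14))) = m/(-6/5) = m*(-⅚) = -5*m/6)
Z(19, 67)/3759 + 1432/1421 = -⅚*19/3759 + 1432/1421 = -95/6*1/3759 + 1432*(1/1421) = -95/22554 + 1432/1421 = 4594619/4578462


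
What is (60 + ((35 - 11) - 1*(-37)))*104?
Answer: 12584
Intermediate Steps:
(60 + ((35 - 11) - 1*(-37)))*104 = (60 + (24 + 37))*104 = (60 + 61)*104 = 121*104 = 12584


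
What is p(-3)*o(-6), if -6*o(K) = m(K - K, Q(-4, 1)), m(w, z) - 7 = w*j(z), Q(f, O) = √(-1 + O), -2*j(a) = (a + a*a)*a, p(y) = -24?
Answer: 28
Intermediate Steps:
j(a) = -a*(a + a²)/2 (j(a) = -(a + a*a)*a/2 = -(a + a²)*a/2 = -a*(a + a²)/2)
m(w, z) = 7 + w*z²*(-1 - z)/2 (m(w, z) = 7 + w*(z²*(-1 - z)/2) = 7 + w*z²*(-1 - z)/2)
o(K) = -7/6 (o(K) = -(7 - (K - K)*(√(-1 + 1))²*(1 + √(-1 + 1))/2)/6 = -(7 - ½*0*(√0)²*(1 + √0))/6 = -(7 - ½*0*0²*(1 + 0))/6 = -(7 - ½*0*0*1)/6 = -(7 + 0)/6 = -⅙*7 = -7/6)
p(-3)*o(-6) = -24*(-7/6) = 28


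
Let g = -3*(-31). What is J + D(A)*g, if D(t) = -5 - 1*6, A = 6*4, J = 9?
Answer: -1014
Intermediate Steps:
g = 93
A = 24
D(t) = -11 (D(t) = -5 - 6 = -11)
J + D(A)*g = 9 - 11*93 = 9 - 1023 = -1014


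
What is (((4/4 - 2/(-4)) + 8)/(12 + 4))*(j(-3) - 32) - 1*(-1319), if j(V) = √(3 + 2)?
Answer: 1300 + 19*√5/32 ≈ 1301.3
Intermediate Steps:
j(V) = √5
(((4/4 - 2/(-4)) + 8)/(12 + 4))*(j(-3) - 32) - 1*(-1319) = (((4/4 - 2/(-4)) + 8)/(12 + 4))*(√5 - 32) - 1*(-1319) = (((4*(¼) - 2*(-¼)) + 8)/16)*(-32 + √5) + 1319 = (((1 + ½) + 8)*(1/16))*(-32 + √5) + 1319 = ((3/2 + 8)*(1/16))*(-32 + √5) + 1319 = ((19/2)*(1/16))*(-32 + √5) + 1319 = 19*(-32 + √5)/32 + 1319 = (-19 + 19*√5/32) + 1319 = 1300 + 19*√5/32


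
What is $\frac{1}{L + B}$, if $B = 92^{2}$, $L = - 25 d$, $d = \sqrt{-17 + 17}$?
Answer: $\frac{1}{8464} \approx 0.00011815$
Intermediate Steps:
$d = 0$ ($d = \sqrt{0} = 0$)
$L = 0$ ($L = \left(-25\right) 0 = 0$)
$B = 8464$
$\frac{1}{L + B} = \frac{1}{0 + 8464} = \frac{1}{8464}$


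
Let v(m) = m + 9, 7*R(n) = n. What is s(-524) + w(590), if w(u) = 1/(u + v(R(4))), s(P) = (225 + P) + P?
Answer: -3454124/4197 ≈ -823.00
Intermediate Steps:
R(n) = n/7
v(m) = 9 + m
s(P) = 225 + 2*P
w(u) = 1/(67/7 + u) (w(u) = 1/(u + (9 + (1/7)*4)) = 1/(u + (9 + 4/7)) = 1/(u + 67/7) = 1/(67/7 + u))
s(-524) + w(590) = (225 + 2*(-524)) + 7/(67 + 7*590) = (225 - 1048) + 7/(67 + 4130) = -823 + 7/4197 = -3454124/4197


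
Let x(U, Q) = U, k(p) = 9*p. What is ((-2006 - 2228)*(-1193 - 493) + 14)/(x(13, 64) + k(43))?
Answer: 3569269/200 ≈ 17846.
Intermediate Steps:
((-2006 - 2228)*(-1193 - 493) + 14)/(x(13, 64) + k(43)) = ((-2006 - 2228)*(-1193 - 493) + 14)/(13 + 9*43) = (-4234*(-1686) + 14)/(13 + 387) = (7138524 + 14)/400 = 7138538*(1/400) = 3569269/200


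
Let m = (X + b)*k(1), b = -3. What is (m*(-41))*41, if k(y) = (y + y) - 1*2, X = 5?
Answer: 0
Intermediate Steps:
k(y) = -2 + 2*y (k(y) = 2*y - 2 = -2 + 2*y)
m = 0 (m = (5 - 3)*(-2 + 2*1) = 2*(-2 + 2) = 2*0 = 0)
(m*(-41))*41 = (0*(-41))*41 = 0*41 = 0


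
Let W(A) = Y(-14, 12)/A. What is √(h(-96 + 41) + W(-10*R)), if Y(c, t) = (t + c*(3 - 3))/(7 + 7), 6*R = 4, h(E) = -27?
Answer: 3*I*√14770/70 ≈ 5.2085*I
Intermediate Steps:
R = ⅔ (R = (⅙)*4 = ⅔ ≈ 0.66667)
Y(c, t) = t/14 (Y(c, t) = (t + c*0)/14 = (t + 0)*(1/14) = t*(1/14) = t/14)
W(A) = 6/(7*A) (W(A) = ((1/14)*12)/A = 6/(7*A))
√(h(-96 + 41) + W(-10*R)) = √(-27 + 6/(7*((-10*⅔)))) = √(-27 + 6/(7*(-20/3))) = √(-27 + (6/7)*(-3/20)) = √(-27 - 9/70) = √(-1899/70) = 3*I*√14770/70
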